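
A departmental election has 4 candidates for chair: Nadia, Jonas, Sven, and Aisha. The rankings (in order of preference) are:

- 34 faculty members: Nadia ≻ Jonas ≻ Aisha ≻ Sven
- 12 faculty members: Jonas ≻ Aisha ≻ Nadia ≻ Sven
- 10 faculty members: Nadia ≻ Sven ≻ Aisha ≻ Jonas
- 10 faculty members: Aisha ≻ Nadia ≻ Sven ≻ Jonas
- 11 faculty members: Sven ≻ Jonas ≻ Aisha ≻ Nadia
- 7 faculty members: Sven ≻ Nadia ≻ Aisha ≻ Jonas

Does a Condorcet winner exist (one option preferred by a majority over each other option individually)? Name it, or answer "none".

Nadia vs Jonas: 61–23 for Nadia.
Nadia vs Sven: 66–18 for Nadia.
Nadia vs Aisha: 51–33 for Nadia.
Nadia beats every other option head-to-head.

Nadia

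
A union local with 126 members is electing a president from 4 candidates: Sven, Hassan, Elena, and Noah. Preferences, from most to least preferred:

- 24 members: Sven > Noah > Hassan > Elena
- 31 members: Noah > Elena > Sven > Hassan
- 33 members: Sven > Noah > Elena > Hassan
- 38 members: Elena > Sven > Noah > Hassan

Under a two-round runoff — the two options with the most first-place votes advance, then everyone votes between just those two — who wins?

Round 1 first-place votes: Sven 57, Hassan 0, Elena 38, Noah 31.
Sven and Elena advance.
Runoff: Sven is preferred to Elena by 57 voters; Elena by 69.
Elena wins the runoff.

Elena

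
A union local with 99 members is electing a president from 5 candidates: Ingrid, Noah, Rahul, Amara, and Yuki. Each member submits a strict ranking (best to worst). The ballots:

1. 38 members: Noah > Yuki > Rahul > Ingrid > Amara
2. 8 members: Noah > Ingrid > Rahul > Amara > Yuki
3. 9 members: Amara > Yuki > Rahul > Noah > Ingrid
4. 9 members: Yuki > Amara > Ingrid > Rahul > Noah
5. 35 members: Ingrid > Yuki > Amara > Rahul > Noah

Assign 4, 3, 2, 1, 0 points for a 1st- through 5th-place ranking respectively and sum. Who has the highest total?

Yuki

Ingrid: 38·1 + 8·3 + 9·0 + 9·2 + 35·4 = 220
Noah: 38·4 + 8·4 + 9·1 + 9·0 + 35·0 = 193
Rahul: 38·2 + 8·2 + 9·2 + 9·1 + 35·1 = 154
Amara: 38·0 + 8·1 + 9·4 + 9·3 + 35·2 = 141
Yuki: 38·3 + 8·0 + 9·3 + 9·4 + 35·3 = 282
Yuki has the highest Borda score (282).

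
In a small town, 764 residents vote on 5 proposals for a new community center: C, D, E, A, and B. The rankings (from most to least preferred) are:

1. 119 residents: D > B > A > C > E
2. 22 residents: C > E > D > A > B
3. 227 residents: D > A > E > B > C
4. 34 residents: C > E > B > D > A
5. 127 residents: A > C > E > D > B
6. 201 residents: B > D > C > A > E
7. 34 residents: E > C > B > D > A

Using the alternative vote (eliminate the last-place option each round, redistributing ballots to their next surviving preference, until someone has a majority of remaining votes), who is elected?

D

Round 1: C 56, D 346, E 34, A 127, B 201. Eliminate E.
Round 2: C 90, D 346, A 127, B 201. Eliminate C.
Round 3: D 368, A 127, B 269. Eliminate A.
Round 4: D 495, B 269. D has a majority.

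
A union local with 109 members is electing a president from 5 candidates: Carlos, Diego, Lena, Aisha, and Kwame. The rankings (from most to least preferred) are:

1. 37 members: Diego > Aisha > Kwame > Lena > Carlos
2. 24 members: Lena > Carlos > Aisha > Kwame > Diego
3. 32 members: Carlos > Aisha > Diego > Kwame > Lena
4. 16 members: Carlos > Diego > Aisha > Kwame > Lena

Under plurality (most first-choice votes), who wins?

Carlos

First-place votes: Carlos 48, Diego 37, Lena 24, Aisha 0, Kwame 0.
Carlos has the most first-place votes.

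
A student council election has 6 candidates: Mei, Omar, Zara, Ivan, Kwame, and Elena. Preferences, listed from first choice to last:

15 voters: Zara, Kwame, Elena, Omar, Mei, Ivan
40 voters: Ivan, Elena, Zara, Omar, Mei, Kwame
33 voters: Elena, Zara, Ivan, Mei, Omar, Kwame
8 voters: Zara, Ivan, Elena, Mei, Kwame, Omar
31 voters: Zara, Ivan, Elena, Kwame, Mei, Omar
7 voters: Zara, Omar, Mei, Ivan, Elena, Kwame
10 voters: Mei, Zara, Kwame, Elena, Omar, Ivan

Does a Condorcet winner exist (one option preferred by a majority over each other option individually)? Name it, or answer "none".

Checking pairwise contests:
Zara beats Mei 134–10.
Mei beats Omar 82–62.
Elena beats Zara 73–71.
Zara beats Ivan 104–40.
Mei beats Kwame 98–46.
Ivan beats Elena 86–58.
Every option loses at least one head-to-head, so there is no Condorcet winner.

none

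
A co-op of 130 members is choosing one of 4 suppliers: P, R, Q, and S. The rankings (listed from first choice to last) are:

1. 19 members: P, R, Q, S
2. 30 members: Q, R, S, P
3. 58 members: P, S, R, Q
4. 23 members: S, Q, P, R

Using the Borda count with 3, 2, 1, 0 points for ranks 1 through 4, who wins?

P: 19·3 + 30·0 + 58·3 + 23·1 = 254
R: 19·2 + 30·2 + 58·1 + 23·0 = 156
Q: 19·1 + 30·3 + 58·0 + 23·2 = 155
S: 19·0 + 30·1 + 58·2 + 23·3 = 215
P has the highest Borda score (254).

P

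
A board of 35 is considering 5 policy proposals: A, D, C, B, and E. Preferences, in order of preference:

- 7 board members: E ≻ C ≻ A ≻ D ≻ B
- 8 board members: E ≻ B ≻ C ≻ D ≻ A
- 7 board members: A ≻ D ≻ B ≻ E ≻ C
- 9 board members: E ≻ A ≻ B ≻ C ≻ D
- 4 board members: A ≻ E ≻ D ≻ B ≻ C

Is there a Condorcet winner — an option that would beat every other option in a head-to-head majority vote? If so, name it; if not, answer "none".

E vs A: 24–11 for E.
E vs D: 28–7 for E.
E vs C: 35–0 for E.
E vs B: 28–7 for E.
E beats every other option head-to-head.

E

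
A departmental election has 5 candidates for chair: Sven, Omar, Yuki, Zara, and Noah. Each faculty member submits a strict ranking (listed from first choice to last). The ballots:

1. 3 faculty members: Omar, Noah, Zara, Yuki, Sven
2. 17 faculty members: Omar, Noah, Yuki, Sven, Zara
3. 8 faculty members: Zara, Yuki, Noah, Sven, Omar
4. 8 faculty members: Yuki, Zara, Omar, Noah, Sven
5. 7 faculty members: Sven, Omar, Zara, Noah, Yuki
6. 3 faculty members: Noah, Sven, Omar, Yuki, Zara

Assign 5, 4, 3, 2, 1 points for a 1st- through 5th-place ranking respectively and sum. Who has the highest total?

Sven: 3·1 + 17·2 + 8·2 + 8·1 + 7·5 + 3·4 = 108
Omar: 3·5 + 17·5 + 8·1 + 8·3 + 7·4 + 3·3 = 169
Yuki: 3·2 + 17·3 + 8·4 + 8·5 + 7·1 + 3·2 = 142
Zara: 3·3 + 17·1 + 8·5 + 8·4 + 7·3 + 3·1 = 122
Noah: 3·4 + 17·4 + 8·3 + 8·2 + 7·2 + 3·5 = 149
Omar has the highest Borda score (169).

Omar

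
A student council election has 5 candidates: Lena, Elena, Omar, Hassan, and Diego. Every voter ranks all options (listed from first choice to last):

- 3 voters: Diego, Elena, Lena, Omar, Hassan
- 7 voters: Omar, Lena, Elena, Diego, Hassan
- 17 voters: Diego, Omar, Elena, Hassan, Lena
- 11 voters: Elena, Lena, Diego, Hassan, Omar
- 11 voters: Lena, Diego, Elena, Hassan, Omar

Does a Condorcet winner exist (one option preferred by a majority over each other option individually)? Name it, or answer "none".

Checking pairwise contests:
Elena beats Lena 31–18.
Diego beats Elena 31–18.
Lena beats Omar 25–24.
Lena beats Hassan 32–17.
Lena beats Diego 29–20.
Every option loses at least one head-to-head, so there is no Condorcet winner.

none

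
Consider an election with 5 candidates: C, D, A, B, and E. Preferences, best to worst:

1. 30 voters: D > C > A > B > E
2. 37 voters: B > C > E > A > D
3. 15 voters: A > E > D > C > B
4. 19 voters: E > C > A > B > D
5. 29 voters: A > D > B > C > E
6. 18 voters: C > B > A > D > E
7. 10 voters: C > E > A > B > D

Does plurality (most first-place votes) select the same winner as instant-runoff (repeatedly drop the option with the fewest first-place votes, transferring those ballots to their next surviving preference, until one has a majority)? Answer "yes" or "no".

Plurality — first-place votes: C 28, D 30, A 44, B 37, E 19. Winner: A.
Instant-runoff — R1 C 28, D 30, A 44, B 37, E 19 (E out); R2 C 47, D 30, A 44, B 37 (D out); R3 C 77, A 44, B 37 (B out); R4 C 114, A 44 (C winner). Winner: C.
The two methods disagree.

no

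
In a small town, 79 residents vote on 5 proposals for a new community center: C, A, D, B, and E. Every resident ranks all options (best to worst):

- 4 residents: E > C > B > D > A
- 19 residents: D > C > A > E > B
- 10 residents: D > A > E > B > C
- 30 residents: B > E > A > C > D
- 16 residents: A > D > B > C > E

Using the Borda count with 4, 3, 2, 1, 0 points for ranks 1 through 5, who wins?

C: 4·3 + 19·3 + 10·0 + 30·1 + 16·1 = 115
A: 4·0 + 19·2 + 10·3 + 30·2 + 16·4 = 192
D: 4·1 + 19·4 + 10·4 + 30·0 + 16·3 = 168
B: 4·2 + 19·0 + 10·1 + 30·4 + 16·2 = 170
E: 4·4 + 19·1 + 10·2 + 30·3 + 16·0 = 145
A has the highest Borda score (192).

A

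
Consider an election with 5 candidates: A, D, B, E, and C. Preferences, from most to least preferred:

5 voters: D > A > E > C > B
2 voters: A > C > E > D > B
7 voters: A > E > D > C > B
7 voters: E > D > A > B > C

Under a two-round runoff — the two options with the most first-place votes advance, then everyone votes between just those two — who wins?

Round 1 first-place votes: A 9, D 5, B 0, E 7, C 0.
A and E advance.
Runoff: A is preferred to E by 14 voters; E by 7.
A wins the runoff.

A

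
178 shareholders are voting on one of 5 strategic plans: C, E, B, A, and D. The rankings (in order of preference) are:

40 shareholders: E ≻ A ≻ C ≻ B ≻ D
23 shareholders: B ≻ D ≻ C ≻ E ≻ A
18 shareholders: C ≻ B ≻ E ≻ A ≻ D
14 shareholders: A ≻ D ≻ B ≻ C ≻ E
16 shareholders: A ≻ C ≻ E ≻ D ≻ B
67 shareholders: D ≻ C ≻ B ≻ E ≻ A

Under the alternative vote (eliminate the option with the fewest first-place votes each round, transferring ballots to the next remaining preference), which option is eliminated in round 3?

B

Round 1: C 18, E 40, B 23, A 30, D 67. Eliminate C.
Round 2: E 40, B 41, A 30, D 67. Eliminate A.
Round 3: E 56, B 41, D 81. Eliminate B.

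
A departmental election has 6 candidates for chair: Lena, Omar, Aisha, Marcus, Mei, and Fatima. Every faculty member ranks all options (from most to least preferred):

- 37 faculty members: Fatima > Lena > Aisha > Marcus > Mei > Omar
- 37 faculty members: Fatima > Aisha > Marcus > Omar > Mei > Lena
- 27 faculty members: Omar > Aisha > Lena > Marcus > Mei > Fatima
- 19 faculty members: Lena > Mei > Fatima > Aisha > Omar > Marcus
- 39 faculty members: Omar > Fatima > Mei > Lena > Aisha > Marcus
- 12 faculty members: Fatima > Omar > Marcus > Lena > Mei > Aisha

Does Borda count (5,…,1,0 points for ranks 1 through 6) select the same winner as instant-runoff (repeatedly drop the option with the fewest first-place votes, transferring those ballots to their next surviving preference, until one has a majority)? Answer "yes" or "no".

Borda — scores: Lena 426, Omar 471, Aisha 444, Marcus 275, Mei 306, Fatima 643. Winner: Fatima.
Instant-runoff — R1 Lena 19, Omar 66, Aisha 0, Marcus 0, Mei 0, Fatima 86 (Fatima winner). Winner: Fatima.
The two methods agree.

yes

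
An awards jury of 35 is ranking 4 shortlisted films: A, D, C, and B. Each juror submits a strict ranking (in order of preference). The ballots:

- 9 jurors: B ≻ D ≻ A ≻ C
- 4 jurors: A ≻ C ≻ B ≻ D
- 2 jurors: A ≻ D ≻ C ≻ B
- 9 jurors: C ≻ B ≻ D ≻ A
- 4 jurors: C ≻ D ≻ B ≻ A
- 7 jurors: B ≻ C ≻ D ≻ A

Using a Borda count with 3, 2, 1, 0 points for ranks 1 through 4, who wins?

A: 9·1 + 4·3 + 2·3 + 9·0 + 4·0 + 7·0 = 27
D: 9·2 + 4·0 + 2·2 + 9·1 + 4·2 + 7·1 = 46
C: 9·0 + 4·2 + 2·1 + 9·3 + 4·3 + 7·2 = 63
B: 9·3 + 4·1 + 2·0 + 9·2 + 4·1 + 7·3 = 74
B has the highest Borda score (74).

B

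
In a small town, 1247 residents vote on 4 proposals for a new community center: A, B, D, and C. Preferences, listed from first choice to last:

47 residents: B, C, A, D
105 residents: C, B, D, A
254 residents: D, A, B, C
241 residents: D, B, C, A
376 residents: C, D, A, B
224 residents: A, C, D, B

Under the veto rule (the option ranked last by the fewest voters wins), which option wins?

D

Last-place votes: A 346, B 600, D 47, C 254.
D is ranked last by the fewest voters, so D wins.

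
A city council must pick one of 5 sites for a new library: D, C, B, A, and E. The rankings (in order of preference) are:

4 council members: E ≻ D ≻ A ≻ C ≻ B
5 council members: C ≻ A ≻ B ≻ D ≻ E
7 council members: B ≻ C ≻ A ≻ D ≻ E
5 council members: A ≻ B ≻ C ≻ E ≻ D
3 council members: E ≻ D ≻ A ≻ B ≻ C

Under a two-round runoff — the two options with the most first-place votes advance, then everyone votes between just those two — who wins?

B

Round 1 first-place votes: D 0, C 5, B 7, A 5, E 7.
E and B advance.
Runoff: E is preferred to B by 7 voters; B by 17.
B wins the runoff.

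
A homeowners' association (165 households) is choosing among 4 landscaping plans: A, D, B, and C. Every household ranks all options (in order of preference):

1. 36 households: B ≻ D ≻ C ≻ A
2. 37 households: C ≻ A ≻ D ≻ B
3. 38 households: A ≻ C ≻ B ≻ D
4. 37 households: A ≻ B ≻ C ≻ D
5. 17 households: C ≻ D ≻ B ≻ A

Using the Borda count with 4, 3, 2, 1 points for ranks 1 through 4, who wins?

A: 36·1 + 37·3 + 38·4 + 37·4 + 17·1 = 464
D: 36·3 + 37·2 + 38·1 + 37·1 + 17·3 = 308
B: 36·4 + 37·1 + 38·2 + 37·3 + 17·2 = 402
C: 36·2 + 37·4 + 38·3 + 37·2 + 17·4 = 476
C has the highest Borda score (476).

C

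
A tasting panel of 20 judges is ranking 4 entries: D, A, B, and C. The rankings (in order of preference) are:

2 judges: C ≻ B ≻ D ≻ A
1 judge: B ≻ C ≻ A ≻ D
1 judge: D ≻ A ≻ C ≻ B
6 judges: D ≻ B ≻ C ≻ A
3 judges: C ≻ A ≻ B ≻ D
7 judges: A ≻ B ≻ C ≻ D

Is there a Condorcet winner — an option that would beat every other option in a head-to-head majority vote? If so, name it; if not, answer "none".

none

Checking pairwise contests:
A beats D 11–9.
C beats A 12–8.
A beats B 11–9.
B beats C 14–6.
Every option loses at least one head-to-head, so there is no Condorcet winner.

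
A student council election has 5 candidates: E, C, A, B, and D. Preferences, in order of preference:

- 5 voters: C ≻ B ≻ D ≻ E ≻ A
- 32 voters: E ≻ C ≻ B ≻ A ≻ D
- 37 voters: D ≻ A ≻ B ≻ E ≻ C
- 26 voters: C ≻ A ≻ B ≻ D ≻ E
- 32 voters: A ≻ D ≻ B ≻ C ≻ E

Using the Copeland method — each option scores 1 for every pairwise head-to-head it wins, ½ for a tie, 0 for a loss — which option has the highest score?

A

E: beats C; loses to A, B, and D → score 1.
C: loses to E, A, B, and D → score 0.
A: beats E, C, B, and D → score 4.
B: beats E and C; loses to A and D → score 2.
D: beats E, C, and B; loses to A → score 3.
A has the best pairwise record.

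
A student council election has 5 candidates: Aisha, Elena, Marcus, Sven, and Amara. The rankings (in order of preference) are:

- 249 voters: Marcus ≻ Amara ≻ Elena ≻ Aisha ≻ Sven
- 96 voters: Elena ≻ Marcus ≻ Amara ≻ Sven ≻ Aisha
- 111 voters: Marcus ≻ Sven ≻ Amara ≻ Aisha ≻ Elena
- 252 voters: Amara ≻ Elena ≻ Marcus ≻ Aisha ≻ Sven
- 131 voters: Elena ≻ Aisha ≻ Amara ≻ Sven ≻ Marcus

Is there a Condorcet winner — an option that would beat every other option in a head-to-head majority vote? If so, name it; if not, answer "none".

none

Checking pairwise contests:
Elena beats Aisha 728–111.
Amara beats Elena 612–227.
Elena beats Marcus 479–360.
Aisha beats Sven 632–207.
Marcus beats Amara 456–383.
Every option loses at least one head-to-head, so there is no Condorcet winner.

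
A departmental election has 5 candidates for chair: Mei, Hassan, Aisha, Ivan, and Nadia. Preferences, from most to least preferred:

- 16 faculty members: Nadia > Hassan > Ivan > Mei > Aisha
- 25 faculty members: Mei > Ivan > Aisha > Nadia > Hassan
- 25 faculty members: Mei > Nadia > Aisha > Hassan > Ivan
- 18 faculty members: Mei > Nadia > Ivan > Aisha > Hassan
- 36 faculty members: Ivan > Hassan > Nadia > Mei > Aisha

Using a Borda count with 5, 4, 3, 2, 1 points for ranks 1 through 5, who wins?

Mei

Mei: 16·2 + 25·5 + 25·5 + 18·5 + 36·2 = 444
Hassan: 16·4 + 25·1 + 25·2 + 18·1 + 36·4 = 301
Aisha: 16·1 + 25·3 + 25·3 + 18·2 + 36·1 = 238
Ivan: 16·3 + 25·4 + 25·1 + 18·3 + 36·5 = 407
Nadia: 16·5 + 25·2 + 25·4 + 18·4 + 36·3 = 410
Mei has the highest Borda score (444).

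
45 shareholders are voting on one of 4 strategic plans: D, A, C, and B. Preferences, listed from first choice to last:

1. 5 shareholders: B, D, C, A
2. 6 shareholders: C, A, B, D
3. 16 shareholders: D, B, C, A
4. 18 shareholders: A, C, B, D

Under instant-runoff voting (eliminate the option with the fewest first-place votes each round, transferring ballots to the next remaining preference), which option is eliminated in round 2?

C

Round 1: D 16, A 18, C 6, B 5. Eliminate B.
Round 2: D 21, A 18, C 6. Eliminate C.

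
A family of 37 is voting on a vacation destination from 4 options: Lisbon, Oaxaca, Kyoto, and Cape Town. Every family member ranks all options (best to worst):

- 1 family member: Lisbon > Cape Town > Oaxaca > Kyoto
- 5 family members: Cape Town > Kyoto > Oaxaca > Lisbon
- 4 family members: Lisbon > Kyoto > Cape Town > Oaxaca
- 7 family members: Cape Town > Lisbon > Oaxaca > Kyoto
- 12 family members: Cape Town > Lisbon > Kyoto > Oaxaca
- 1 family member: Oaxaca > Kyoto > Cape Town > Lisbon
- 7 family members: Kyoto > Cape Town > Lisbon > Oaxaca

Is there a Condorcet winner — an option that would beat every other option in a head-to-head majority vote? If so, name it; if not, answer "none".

Cape Town vs Lisbon: 32–5 for Cape Town.
Cape Town vs Oaxaca: 36–1 for Cape Town.
Cape Town vs Kyoto: 25–12 for Cape Town.
Cape Town beats every other option head-to-head.

Cape Town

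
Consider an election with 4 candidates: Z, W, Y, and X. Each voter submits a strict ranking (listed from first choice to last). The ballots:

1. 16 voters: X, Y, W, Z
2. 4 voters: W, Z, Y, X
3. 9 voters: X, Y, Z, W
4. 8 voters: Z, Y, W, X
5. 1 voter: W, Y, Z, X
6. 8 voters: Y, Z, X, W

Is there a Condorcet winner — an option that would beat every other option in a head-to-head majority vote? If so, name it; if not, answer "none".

X

X vs Z: 25–21 for X.
X vs W: 33–13 for X.
X vs Y: 25–21 for X.
X beats every other option head-to-head.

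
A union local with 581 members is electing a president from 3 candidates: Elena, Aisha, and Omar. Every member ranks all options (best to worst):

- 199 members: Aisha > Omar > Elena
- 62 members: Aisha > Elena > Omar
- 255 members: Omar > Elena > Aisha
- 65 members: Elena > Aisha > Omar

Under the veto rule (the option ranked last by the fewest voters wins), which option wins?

Omar

Last-place votes: Elena 199, Aisha 255, Omar 127.
Omar is ranked last by the fewest voters, so Omar wins.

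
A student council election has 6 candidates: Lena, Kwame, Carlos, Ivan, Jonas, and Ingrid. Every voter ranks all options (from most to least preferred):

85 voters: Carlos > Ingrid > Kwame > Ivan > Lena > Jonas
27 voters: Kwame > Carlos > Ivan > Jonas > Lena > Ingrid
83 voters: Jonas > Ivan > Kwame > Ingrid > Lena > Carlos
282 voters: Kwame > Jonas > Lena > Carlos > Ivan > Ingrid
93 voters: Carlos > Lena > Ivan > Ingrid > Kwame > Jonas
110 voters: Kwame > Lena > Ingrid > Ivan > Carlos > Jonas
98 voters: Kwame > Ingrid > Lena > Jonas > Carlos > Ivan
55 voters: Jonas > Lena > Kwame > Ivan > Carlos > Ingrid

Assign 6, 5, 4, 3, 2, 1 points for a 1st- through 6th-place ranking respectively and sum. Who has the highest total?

Lena: 85·2 + 27·2 + 83·2 + 282·4 + 93·5 + 110·5 + 98·4 + 55·5 = 3200
Kwame: 85·4 + 27·6 + 83·4 + 282·6 + 93·2 + 110·6 + 98·6 + 55·4 = 4180
Carlos: 85·6 + 27·5 + 83·1 + 282·3 + 93·6 + 110·2 + 98·2 + 55·2 = 2658
Ivan: 85·3 + 27·4 + 83·5 + 282·2 + 93·4 + 110·3 + 98·1 + 55·3 = 2307
Jonas: 85·1 + 27·3 + 83·6 + 282·5 + 93·1 + 110·1 + 98·3 + 55·6 = 2901
Ingrid: 85·5 + 27·1 + 83·3 + 282·1 + 93·3 + 110·4 + 98·5 + 55·1 = 2247
Kwame has the highest Borda score (4180).

Kwame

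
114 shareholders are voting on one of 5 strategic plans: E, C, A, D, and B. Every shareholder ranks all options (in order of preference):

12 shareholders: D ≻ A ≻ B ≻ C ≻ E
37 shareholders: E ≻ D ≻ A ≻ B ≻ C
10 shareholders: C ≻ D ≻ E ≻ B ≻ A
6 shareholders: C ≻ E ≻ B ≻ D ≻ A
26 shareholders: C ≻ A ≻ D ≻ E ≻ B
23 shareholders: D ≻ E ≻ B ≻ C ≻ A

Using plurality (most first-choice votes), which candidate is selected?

C

First-place votes: E 37, C 42, A 0, D 35, B 0.
C has the most first-place votes.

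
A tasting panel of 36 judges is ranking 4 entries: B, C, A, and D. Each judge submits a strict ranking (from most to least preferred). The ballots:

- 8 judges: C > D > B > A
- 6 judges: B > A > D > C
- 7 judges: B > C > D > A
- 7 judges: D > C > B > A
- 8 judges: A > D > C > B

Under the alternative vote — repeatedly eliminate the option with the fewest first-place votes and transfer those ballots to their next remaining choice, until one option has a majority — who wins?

Round 1: B 13, C 8, A 8, D 7. Eliminate D.
Round 2: B 13, C 15, A 8. Eliminate A.
Round 3: B 13, C 23. C has a majority.

C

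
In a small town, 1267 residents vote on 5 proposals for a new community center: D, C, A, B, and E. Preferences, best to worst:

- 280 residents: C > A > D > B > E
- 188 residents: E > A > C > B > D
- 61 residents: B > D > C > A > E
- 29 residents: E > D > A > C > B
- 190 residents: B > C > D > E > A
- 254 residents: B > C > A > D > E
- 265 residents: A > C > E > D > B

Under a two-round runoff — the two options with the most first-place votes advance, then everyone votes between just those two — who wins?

C

Round 1 first-place votes: D 0, C 280, A 265, B 505, E 217.
B and C advance.
Runoff: B is preferred to C by 505 voters; C by 762.
C wins the runoff.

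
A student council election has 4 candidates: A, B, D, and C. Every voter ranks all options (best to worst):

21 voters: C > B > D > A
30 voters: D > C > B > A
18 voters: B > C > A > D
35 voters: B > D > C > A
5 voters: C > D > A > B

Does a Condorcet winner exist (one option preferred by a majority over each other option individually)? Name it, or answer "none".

none

Checking pairwise contests:
B beats A 104–5.
C beats B 56–53.
B beats D 74–35.
D beats C 65–44.
Every option loses at least one head-to-head, so there is no Condorcet winner.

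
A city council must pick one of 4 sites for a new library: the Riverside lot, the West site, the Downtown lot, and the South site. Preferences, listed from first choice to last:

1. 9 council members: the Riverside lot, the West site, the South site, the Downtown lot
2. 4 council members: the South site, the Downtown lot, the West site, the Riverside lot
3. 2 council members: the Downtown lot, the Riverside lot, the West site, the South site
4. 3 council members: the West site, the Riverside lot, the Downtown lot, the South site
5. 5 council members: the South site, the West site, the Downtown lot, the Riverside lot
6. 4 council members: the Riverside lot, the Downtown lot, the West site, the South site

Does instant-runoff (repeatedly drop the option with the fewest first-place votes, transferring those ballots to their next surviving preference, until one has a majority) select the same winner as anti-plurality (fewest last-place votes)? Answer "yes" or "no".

no

Instant-runoff — R1 the Riverside lot 13, the West site 3, the Downtown lot 2, the South site 9 (the Downtown lot out); R2 the Riverside lot 15, the West site 3, the South site 9 (the Riverside lot winner). Winner: the Riverside lot.
Anti-plurality — last-place votes: the Riverside lot 9, the West site 0, the Downtown lot 9, the South site 9. Winner: the West site.
The two methods disagree.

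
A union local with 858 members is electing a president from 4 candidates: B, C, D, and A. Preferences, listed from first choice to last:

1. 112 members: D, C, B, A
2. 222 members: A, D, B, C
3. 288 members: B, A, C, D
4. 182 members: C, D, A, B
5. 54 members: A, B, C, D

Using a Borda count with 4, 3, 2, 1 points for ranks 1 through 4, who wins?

A

B: 112·2 + 222·2 + 288·4 + 182·1 + 54·3 = 2164
C: 112·3 + 222·1 + 288·2 + 182·4 + 54·2 = 1970
D: 112·4 + 222·3 + 288·1 + 182·3 + 54·1 = 2002
A: 112·1 + 222·4 + 288·3 + 182·2 + 54·4 = 2444
A has the highest Borda score (2444).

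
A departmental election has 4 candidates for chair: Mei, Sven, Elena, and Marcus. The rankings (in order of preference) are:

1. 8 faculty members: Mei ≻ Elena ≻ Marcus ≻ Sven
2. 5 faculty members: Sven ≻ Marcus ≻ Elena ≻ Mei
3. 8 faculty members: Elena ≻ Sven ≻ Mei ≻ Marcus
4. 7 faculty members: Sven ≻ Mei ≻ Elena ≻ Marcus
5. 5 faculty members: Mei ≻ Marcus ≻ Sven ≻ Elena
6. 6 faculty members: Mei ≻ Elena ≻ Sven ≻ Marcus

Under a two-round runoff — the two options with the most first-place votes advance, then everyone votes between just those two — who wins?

Sven

Round 1 first-place votes: Mei 19, Sven 12, Elena 8, Marcus 0.
Mei and Sven advance.
Runoff: Mei is preferred to Sven by 19 voters; Sven by 20.
Sven wins the runoff.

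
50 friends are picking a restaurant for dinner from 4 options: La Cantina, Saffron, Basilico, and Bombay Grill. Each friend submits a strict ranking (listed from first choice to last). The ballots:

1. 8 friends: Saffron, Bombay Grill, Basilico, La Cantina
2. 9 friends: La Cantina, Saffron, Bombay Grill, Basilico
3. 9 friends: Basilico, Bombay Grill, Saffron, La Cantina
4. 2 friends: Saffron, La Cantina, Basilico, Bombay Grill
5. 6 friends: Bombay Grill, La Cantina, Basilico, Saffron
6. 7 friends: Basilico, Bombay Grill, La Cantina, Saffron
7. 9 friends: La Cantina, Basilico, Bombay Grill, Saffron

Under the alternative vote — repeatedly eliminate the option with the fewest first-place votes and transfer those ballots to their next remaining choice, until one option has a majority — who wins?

Round 1: La Cantina 18, Saffron 10, Basilico 16, Bombay Grill 6. Eliminate Bombay Grill.
Round 2: La Cantina 24, Saffron 10, Basilico 16. Eliminate Saffron.
Round 3: La Cantina 26, Basilico 24. La Cantina has a majority.

La Cantina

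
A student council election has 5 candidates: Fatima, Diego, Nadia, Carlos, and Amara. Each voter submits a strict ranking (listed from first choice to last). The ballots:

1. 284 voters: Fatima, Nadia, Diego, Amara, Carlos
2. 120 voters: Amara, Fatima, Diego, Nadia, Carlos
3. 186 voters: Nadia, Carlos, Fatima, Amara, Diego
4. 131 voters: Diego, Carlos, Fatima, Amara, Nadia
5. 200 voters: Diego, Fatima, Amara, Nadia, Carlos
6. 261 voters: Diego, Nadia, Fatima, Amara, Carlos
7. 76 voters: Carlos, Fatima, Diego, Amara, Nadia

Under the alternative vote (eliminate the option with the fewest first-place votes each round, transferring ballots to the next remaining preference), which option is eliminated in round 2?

Amara

Round 1: Fatima 284, Diego 592, Nadia 186, Carlos 76, Amara 120. Eliminate Carlos.
Round 2: Fatima 360, Diego 592, Nadia 186, Amara 120. Eliminate Amara.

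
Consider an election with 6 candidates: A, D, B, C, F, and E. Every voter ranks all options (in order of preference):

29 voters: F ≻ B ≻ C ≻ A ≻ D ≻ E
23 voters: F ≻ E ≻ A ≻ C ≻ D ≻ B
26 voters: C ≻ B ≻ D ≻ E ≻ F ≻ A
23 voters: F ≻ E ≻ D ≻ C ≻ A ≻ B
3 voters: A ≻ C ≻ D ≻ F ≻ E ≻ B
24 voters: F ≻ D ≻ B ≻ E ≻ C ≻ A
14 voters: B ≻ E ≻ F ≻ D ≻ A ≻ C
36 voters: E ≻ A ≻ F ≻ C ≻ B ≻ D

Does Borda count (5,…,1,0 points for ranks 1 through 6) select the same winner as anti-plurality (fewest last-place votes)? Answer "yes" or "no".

Borda — scores: A 323, D 332, B 398, C 417, F 677, E 523. Winner: F.
Anti-plurality — last-place votes: A 50, D 36, B 49, C 14, F 0, E 29. Winner: F.
The two methods agree.

yes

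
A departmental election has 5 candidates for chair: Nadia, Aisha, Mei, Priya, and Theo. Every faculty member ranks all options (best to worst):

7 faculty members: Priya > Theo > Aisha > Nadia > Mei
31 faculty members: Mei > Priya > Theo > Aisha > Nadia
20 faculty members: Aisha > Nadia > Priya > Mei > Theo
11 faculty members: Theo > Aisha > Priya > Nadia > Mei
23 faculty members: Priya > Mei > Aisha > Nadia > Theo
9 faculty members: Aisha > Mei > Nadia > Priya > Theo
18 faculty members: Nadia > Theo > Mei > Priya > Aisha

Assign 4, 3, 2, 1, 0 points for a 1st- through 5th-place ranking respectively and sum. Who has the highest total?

Priya

Nadia: 7·1 + 31·0 + 20·3 + 11·1 + 23·1 + 9·2 + 18·4 = 191
Aisha: 7·2 + 31·1 + 20·4 + 11·3 + 23·2 + 9·4 + 18·0 = 240
Mei: 7·0 + 31·4 + 20·1 + 11·0 + 23·3 + 9·3 + 18·2 = 276
Priya: 7·4 + 31·3 + 20·2 + 11·2 + 23·4 + 9·1 + 18·1 = 302
Theo: 7·3 + 31·2 + 20·0 + 11·4 + 23·0 + 9·0 + 18·3 = 181
Priya has the highest Borda score (302).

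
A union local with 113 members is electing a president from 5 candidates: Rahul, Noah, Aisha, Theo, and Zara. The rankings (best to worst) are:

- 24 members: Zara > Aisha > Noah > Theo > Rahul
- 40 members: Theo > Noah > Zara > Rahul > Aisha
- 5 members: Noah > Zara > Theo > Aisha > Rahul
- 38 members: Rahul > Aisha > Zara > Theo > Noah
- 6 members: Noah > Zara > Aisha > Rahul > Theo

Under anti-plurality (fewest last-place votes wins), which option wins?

Last-place votes: Rahul 29, Noah 38, Aisha 40, Theo 6, Zara 0.
Zara is ranked last by the fewest voters, so Zara wins.

Zara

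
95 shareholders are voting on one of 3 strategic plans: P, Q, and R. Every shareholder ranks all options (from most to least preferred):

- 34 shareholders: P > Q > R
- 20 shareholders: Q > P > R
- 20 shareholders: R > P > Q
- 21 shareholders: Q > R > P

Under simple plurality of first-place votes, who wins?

First-place votes: P 34, Q 41, R 20.
Q has the most first-place votes.

Q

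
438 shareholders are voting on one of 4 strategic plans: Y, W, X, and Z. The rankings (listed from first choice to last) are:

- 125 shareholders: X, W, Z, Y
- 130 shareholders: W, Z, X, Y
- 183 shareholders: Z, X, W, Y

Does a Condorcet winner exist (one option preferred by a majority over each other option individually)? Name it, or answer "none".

none

Checking pairwise contests:
W beats Y 438–0.
X beats W 308–130.
Z beats X 313–125.
W beats Z 255–183.
Every option loses at least one head-to-head, so there is no Condorcet winner.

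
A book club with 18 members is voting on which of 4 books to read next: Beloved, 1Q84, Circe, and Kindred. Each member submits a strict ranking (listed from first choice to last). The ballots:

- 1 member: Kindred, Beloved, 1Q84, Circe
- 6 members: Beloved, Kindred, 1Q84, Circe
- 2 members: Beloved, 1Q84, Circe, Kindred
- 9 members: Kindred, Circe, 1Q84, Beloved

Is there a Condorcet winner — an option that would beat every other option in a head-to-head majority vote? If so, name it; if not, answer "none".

Kindred vs Beloved: 10–8 for Kindred.
Kindred vs 1Q84: 16–2 for Kindred.
Kindred vs Circe: 16–2 for Kindred.
Kindred beats every other option head-to-head.

Kindred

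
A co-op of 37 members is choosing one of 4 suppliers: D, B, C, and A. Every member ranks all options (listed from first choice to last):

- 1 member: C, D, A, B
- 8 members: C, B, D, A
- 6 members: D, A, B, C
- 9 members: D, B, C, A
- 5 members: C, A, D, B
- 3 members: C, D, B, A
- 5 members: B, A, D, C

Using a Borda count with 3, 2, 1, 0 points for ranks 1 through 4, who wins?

D: 1·2 + 8·1 + 6·3 + 9·3 + 5·1 + 3·2 + 5·1 = 71
B: 1·0 + 8·2 + 6·1 + 9·2 + 5·0 + 3·1 + 5·3 = 58
C: 1·3 + 8·3 + 6·0 + 9·1 + 5·3 + 3·3 + 5·0 = 60
A: 1·1 + 8·0 + 6·2 + 9·0 + 5·2 + 3·0 + 5·2 = 33
D has the highest Borda score (71).

D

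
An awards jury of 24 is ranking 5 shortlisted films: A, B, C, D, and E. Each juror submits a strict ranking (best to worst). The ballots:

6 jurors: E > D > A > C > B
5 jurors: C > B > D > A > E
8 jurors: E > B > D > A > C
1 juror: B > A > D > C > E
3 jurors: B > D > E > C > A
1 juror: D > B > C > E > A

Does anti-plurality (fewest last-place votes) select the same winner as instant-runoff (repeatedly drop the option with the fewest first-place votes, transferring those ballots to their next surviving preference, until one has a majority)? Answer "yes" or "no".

Anti-plurality — last-place votes: A 4, B 6, C 8, D 0, E 6. Winner: D.
Instant-runoff — R1 A 0, B 4, C 5, D 1, E 14 (E winner). Winner: E.
The two methods disagree.

no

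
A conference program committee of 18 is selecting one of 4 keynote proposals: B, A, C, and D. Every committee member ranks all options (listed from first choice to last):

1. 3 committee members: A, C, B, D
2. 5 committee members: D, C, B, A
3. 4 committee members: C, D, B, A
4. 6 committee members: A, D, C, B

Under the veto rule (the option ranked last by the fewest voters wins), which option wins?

Last-place votes: B 6, A 9, C 0, D 3.
C is ranked last by the fewest voters, so C wins.

C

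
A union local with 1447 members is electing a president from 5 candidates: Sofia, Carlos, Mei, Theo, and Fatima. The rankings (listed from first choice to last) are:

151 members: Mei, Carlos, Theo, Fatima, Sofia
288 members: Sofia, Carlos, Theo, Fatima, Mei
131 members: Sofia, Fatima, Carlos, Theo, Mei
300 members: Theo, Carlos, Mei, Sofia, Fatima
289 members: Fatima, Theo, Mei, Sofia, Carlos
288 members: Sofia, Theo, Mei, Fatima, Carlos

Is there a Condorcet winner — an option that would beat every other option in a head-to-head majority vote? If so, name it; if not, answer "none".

Theo vs Sofia: 740–707 for Theo.
Theo vs Carlos: 877–570 for Theo.
Theo vs Mei: 1296–151 for Theo.
Theo vs Fatima: 1027–420 for Theo.
Theo beats every other option head-to-head.

Theo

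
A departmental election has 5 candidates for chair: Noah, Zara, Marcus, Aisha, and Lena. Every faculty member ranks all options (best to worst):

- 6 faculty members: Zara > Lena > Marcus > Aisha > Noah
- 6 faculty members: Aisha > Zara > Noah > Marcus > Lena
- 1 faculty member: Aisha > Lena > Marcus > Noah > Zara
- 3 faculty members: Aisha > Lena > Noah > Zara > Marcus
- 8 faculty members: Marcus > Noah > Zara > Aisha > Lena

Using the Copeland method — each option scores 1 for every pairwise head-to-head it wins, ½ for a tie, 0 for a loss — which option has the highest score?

Zara

Noah: beats Lena; ties Zara; loses to Marcus and Aisha → score 1.5.
Zara: beats Marcus, Aisha, and Lena; ties Noah → score 3.5.
Marcus: beats Noah, Aisha, and Lena; loses to Zara → score 3.
Aisha: beats Noah and Lena; loses to Zara and Marcus → score 2.
Lena: loses to Noah, Zara, Marcus, and Aisha → score 0.
Zara has the best pairwise record.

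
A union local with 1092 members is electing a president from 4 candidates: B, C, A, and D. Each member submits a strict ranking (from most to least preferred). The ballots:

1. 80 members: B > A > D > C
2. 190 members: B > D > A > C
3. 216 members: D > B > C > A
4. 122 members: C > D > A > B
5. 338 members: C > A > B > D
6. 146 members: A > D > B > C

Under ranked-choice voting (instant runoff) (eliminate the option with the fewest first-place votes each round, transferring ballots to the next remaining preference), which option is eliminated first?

Round 1: B 270, C 460, A 146, D 216. Eliminate A.

A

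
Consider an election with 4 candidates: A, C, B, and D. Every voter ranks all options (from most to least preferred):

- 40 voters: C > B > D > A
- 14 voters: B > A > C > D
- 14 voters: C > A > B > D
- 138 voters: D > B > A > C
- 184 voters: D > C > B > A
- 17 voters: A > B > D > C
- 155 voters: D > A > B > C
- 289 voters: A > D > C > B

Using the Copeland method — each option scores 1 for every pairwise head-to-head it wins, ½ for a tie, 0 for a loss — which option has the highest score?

D

A: beats C and B; loses to D → score 2.
C: beats B; loses to A and D → score 1.
B: loses to A, C, and D → score 0.
D: beats A, C, and B → score 3.
D has the best pairwise record.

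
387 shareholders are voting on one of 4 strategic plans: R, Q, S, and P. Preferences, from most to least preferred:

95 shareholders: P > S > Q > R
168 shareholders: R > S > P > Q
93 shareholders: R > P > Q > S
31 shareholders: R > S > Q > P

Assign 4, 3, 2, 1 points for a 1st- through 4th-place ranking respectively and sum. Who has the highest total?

R

R: 95·1 + 168·4 + 93·4 + 31·4 = 1263
Q: 95·2 + 168·1 + 93·2 + 31·2 = 606
S: 95·3 + 168·3 + 93·1 + 31·3 = 975
P: 95·4 + 168·2 + 93·3 + 31·1 = 1026
R has the highest Borda score (1263).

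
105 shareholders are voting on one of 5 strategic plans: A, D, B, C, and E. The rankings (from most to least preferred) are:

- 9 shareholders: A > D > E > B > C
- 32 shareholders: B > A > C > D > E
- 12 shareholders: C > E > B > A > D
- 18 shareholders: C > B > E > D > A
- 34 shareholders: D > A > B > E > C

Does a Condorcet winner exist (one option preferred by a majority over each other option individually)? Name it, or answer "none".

B

B vs A: 62–43 for B.
B vs D: 62–43 for B.
B vs C: 75–30 for B.
B vs E: 84–21 for B.
B beats every other option head-to-head.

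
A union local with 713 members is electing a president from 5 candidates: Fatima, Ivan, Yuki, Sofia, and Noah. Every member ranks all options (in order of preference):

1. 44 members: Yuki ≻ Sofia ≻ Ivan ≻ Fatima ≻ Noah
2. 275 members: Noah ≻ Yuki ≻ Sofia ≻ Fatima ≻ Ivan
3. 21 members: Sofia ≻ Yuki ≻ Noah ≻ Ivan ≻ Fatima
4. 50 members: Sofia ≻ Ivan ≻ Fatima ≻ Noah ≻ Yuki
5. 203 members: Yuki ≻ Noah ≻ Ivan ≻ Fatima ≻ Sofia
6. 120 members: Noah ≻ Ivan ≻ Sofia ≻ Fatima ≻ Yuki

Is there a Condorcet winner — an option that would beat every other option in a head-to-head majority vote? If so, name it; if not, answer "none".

Noah vs Fatima: 619–94 for Noah.
Noah vs Ivan: 619–94 for Noah.
Noah vs Yuki: 445–268 for Noah.
Noah vs Sofia: 598–115 for Noah.
Noah beats every other option head-to-head.

Noah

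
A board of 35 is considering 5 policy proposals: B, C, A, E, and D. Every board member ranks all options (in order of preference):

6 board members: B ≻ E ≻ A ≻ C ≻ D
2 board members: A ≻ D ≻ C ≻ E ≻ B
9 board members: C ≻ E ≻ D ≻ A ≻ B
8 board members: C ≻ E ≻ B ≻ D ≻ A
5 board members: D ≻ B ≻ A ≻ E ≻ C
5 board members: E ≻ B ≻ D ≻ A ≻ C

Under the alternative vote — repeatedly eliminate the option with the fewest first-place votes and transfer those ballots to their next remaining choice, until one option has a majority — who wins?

Round 1: B 6, C 17, A 2, E 5, D 5. Eliminate A.
Round 2: B 6, C 17, E 5, D 7. Eliminate E.
Round 3: B 11, C 17, D 7. Eliminate D.
Round 4: B 16, C 19. C has a majority.

C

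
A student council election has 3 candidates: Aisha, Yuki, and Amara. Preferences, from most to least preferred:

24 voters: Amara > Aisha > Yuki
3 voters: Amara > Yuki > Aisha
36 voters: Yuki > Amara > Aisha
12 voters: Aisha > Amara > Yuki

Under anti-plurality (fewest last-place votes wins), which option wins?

Last-place votes: Aisha 39, Yuki 36, Amara 0.
Amara is ranked last by the fewest voters, so Amara wins.

Amara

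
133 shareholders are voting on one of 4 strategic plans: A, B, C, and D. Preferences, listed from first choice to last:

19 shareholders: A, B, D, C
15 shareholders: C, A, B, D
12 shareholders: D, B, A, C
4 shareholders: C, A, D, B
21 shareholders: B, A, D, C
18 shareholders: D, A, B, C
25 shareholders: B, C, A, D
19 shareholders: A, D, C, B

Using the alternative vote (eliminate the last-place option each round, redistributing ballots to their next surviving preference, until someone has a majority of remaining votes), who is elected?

Round 1: A 38, B 46, C 19, D 30. Eliminate C.
Round 2: A 57, B 46, D 30. Eliminate D.
Round 3: A 75, B 58. A has a majority.

A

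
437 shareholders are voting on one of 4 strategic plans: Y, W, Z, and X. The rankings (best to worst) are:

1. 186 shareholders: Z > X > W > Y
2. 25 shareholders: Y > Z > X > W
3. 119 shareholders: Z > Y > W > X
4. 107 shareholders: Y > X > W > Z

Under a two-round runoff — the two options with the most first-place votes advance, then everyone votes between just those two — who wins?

Round 1 first-place votes: Y 132, W 0, Z 305, X 0.
Z and Y advance.
Runoff: Z is preferred to Y by 305 voters; Y by 132.
Z wins the runoff.

Z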